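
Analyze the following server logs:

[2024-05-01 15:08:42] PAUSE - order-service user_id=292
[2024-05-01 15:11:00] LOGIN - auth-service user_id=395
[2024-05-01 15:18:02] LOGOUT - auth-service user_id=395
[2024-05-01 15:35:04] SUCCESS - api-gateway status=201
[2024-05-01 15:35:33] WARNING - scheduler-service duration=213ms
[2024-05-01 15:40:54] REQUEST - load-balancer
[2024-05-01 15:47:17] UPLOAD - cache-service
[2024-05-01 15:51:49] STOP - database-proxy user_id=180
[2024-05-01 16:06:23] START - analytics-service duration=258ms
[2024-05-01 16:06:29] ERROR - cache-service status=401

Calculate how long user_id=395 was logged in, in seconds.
422

To calculate session duration:

1. Find LOGIN event for user_id=395: 2024-05-01 15:11:00
2. Find LOGOUT event for user_id=395: 2024-05-01 15:18:02
3. Session duration: 2024-05-01 15:18:02 - 2024-05-01 15:11:00 = 422 seconds (7 minutes)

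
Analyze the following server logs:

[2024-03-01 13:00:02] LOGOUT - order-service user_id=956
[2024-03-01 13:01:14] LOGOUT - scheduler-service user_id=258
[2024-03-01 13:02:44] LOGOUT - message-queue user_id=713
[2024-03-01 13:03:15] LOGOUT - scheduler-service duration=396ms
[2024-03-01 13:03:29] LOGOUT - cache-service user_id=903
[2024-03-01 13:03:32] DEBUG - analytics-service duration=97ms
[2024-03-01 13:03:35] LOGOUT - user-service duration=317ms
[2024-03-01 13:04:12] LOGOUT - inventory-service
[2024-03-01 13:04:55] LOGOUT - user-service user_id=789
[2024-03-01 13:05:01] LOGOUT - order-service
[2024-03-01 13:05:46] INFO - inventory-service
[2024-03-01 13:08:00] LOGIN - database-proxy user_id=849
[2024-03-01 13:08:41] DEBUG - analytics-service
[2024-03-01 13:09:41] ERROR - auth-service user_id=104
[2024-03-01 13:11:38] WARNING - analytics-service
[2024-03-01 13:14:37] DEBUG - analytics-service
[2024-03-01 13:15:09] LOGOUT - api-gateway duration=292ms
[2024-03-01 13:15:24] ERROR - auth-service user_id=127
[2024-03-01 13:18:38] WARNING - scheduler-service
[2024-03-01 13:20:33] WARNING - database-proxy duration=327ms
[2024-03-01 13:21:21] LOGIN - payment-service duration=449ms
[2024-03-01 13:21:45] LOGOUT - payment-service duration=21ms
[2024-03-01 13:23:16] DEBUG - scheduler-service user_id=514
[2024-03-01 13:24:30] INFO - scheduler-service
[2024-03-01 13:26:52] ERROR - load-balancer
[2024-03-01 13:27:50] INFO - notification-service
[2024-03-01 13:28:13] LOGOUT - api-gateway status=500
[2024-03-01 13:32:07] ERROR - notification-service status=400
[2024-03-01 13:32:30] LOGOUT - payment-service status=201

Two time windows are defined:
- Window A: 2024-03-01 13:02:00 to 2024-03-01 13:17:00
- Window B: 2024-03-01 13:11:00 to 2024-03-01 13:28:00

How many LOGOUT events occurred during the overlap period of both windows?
1

To find overlap events:

1. Window A: 2024-03-01 13:02:00 to 2024-03-01 13:17:00
2. Window B: 2024-03-01 13:11:00 to 2024-03-01 13:28:00
3. Overlap period: 2024-03-01 13:11:00 to 2024-03-01 13:17:00
4. Count LOGOUT events in overlap: 1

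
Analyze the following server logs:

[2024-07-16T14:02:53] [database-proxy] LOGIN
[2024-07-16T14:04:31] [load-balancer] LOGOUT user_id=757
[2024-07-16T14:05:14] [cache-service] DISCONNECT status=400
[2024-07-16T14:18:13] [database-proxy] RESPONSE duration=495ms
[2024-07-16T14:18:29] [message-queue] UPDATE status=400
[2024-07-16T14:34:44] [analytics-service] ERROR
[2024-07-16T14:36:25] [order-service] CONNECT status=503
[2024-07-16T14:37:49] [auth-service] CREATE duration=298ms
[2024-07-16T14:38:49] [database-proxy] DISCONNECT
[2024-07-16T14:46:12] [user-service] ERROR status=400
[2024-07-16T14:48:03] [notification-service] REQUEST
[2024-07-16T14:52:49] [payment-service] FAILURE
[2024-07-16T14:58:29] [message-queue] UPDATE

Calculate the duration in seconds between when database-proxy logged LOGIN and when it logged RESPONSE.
920

To find the time between events:

1. Locate the first LOGIN event for database-proxy: 2024-07-16T14:02:53
2. Locate the first RESPONSE event for database-proxy: 2024-07-16T14:18:13
3. Calculate the difference: 2024-07-16T14:18:13 - 2024-07-16T14:02:53 = 920 seconds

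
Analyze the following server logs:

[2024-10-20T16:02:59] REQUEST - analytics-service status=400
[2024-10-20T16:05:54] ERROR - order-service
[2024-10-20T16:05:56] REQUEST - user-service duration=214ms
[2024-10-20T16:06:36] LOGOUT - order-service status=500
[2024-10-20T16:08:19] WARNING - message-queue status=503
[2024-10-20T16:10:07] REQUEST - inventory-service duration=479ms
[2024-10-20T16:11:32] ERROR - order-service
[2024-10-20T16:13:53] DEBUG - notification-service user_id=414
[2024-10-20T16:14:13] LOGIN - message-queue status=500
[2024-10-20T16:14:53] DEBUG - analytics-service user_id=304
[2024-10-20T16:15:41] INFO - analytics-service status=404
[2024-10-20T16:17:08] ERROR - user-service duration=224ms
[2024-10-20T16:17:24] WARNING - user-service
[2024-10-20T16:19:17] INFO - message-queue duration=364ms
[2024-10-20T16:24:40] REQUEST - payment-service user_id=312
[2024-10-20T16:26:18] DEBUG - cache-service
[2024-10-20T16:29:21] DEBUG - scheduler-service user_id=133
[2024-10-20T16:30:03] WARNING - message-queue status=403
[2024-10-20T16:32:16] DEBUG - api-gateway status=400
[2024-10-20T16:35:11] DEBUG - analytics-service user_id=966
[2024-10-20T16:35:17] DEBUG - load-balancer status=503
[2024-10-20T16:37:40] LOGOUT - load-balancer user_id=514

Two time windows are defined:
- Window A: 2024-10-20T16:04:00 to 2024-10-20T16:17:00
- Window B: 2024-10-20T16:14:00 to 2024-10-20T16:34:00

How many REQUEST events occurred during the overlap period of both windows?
0

To find overlap events:

1. Window A: 2024-10-20T16:04:00 to 2024-10-20T16:17:00
2. Window B: 2024-10-20T16:14:00 to 2024-10-20T16:34:00
3. Overlap period: 2024-10-20T16:14:00 to 2024-10-20T16:17:00
4. Count REQUEST events in overlap: 0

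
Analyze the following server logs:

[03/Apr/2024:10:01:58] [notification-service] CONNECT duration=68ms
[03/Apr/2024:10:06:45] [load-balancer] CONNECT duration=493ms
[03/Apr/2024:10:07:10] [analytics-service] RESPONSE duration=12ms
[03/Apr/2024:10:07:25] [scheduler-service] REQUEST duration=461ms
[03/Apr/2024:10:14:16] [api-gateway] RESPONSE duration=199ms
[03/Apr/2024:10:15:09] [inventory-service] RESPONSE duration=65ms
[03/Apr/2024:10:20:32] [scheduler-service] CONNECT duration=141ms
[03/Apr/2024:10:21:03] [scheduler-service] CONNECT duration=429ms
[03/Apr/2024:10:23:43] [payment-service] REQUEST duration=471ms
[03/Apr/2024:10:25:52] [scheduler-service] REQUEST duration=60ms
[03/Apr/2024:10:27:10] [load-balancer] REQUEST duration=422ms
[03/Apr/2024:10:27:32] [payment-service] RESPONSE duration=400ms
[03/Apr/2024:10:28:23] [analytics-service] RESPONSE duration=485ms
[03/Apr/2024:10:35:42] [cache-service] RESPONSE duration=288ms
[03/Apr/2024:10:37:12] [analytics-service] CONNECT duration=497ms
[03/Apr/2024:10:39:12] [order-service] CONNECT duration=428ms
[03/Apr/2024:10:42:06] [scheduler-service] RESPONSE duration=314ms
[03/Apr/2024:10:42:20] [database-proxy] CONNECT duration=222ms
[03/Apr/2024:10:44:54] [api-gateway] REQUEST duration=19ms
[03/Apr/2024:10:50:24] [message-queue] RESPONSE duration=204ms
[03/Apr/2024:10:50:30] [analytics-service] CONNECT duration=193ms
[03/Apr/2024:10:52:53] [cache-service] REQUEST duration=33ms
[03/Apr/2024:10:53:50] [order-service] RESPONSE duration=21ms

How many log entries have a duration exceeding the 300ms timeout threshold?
10

To count timeouts:

1. Threshold: 300ms
2. Extract duration from each log entry
3. Count entries where duration > 300
4. Timeout count: 10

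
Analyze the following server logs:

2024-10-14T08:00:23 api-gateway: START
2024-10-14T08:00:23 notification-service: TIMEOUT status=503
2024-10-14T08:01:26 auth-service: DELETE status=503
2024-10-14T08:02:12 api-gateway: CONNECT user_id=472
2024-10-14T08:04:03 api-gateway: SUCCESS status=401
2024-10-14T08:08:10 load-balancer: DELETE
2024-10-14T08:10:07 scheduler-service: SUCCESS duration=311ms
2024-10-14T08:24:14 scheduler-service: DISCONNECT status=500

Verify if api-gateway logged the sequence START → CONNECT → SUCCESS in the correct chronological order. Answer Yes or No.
Yes

To verify sequence order:

1. Find all events in sequence START → CONNECT → SUCCESS for api-gateway
2. Extract their timestamps
3. Check if timestamps are in ascending order
4. Result: Yes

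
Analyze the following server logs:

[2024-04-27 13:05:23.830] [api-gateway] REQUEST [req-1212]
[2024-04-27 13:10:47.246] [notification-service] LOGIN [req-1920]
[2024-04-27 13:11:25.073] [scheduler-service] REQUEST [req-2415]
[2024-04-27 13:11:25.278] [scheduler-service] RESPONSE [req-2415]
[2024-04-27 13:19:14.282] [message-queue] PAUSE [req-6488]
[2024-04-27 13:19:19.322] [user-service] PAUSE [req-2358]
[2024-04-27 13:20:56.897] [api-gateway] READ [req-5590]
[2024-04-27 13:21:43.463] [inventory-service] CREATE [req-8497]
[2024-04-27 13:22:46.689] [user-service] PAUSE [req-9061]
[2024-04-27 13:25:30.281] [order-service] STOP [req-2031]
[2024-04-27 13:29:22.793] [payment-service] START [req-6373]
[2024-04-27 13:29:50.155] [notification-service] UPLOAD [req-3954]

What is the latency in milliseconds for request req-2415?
205

To calculate latency:

1. Find REQUEST with id req-2415: 2024-04-27 13:11:25.073
2. Find RESPONSE with id req-2415: 2024-04-27 13:11:25.278
3. Latency: 2024-04-27 13:11:25.278 - 2024-04-27 13:11:25.073 = 205ms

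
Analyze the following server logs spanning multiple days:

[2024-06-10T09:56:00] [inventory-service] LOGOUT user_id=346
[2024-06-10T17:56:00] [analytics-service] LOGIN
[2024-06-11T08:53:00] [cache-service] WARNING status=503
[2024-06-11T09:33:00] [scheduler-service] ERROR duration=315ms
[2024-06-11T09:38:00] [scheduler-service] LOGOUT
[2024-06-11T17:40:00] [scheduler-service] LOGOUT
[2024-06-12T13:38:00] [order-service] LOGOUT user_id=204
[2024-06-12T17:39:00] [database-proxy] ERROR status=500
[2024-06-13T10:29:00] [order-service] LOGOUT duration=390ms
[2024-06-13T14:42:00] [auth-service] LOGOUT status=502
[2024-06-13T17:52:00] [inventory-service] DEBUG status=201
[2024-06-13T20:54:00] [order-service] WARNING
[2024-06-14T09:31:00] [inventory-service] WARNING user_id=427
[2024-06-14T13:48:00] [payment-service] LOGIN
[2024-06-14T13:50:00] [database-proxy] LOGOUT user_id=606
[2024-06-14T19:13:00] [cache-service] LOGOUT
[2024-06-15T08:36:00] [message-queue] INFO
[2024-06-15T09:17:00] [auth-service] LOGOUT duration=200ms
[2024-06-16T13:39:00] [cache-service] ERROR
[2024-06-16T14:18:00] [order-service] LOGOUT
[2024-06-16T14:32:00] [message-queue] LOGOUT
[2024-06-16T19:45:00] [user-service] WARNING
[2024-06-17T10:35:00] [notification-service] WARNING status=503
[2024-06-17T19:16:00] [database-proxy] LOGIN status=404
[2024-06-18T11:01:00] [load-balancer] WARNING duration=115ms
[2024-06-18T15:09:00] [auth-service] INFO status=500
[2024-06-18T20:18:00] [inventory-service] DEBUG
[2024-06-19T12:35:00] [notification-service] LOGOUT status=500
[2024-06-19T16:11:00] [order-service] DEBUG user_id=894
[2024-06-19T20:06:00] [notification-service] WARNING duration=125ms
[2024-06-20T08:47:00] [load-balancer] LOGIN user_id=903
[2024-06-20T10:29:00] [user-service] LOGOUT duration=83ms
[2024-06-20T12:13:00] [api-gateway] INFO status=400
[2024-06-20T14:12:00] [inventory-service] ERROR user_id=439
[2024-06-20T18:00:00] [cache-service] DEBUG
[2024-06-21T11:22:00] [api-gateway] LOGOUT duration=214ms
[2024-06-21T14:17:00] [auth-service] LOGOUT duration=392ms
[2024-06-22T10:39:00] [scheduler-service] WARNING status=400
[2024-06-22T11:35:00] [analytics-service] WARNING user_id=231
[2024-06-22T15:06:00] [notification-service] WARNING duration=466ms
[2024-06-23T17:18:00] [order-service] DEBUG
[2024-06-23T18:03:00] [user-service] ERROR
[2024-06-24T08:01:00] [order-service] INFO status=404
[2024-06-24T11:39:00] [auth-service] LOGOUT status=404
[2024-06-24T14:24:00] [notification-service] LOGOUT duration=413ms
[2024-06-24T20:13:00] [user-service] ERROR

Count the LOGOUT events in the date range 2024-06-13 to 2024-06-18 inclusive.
7

To filter by date range:

1. Date range: 2024-06-13 through 2024-06-18, both dates inclusive
2. Filter for LOGOUT events whose date falls in this range
3. Count matching events: 7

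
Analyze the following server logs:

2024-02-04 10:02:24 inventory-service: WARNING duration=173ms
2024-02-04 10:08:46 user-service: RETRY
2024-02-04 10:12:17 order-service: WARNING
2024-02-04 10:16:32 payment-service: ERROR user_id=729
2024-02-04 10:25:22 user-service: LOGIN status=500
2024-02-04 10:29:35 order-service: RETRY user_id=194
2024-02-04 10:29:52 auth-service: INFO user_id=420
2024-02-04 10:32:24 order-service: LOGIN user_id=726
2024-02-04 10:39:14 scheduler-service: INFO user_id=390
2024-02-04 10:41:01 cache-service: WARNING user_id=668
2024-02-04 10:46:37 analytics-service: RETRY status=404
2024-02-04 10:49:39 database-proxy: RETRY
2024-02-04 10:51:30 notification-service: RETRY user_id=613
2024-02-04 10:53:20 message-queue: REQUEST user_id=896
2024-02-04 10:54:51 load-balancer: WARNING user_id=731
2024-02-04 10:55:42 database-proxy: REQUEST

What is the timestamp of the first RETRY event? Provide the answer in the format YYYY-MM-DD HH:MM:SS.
2024-02-04 10:08:46

To find the first event:

1. Filter for all RETRY events
2. Sort by timestamp
3. Select the first one
4. Timestamp: 2024-02-04 10:08:46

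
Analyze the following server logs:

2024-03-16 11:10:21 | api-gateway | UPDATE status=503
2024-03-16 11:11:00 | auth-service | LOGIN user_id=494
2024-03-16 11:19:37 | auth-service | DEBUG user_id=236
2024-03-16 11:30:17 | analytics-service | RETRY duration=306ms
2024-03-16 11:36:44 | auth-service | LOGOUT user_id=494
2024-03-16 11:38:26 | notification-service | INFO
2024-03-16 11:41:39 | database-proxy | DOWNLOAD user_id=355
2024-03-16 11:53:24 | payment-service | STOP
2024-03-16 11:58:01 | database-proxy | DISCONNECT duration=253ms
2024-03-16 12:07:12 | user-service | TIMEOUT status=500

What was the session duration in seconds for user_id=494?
1544

To calculate session duration:

1. Find LOGIN event for user_id=494: 2024-03-16 11:11:00
2. Find LOGOUT event for user_id=494: 2024-03-16 11:36:44
3. Session duration: 2024-03-16 11:36:44 - 2024-03-16 11:11:00 = 1544 seconds (25 minutes)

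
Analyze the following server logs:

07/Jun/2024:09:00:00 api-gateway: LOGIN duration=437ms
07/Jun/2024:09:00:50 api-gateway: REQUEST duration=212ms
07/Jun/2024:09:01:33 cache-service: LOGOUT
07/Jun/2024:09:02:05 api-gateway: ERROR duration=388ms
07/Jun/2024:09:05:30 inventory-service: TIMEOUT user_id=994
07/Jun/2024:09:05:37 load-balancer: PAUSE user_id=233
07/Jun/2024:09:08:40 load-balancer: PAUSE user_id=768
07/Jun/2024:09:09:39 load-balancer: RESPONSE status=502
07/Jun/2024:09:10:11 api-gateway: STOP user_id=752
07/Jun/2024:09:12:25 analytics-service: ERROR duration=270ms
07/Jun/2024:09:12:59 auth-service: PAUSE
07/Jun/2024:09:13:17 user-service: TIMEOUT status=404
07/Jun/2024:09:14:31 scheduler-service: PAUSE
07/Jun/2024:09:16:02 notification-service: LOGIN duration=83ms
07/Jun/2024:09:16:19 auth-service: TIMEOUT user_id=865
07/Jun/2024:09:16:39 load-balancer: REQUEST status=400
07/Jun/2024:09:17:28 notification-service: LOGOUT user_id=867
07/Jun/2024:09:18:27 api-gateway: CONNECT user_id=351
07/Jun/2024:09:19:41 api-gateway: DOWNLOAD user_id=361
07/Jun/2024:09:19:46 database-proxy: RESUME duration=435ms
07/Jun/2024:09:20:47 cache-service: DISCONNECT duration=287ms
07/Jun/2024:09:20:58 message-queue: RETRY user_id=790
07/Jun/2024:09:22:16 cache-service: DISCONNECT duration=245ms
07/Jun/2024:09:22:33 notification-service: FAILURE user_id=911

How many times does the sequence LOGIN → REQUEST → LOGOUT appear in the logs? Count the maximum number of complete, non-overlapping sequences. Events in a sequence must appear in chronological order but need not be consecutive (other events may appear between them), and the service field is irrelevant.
2

To count sequences:

1. Look for pattern: LOGIN → REQUEST → LOGOUT
2. Greedily scan the log in chronological order, matching each sequence element in turn (ignoring service)
3. Each time the full pattern completes, increment the count and restart matching from the next event
4. Complete non-overlapping sequences found: 2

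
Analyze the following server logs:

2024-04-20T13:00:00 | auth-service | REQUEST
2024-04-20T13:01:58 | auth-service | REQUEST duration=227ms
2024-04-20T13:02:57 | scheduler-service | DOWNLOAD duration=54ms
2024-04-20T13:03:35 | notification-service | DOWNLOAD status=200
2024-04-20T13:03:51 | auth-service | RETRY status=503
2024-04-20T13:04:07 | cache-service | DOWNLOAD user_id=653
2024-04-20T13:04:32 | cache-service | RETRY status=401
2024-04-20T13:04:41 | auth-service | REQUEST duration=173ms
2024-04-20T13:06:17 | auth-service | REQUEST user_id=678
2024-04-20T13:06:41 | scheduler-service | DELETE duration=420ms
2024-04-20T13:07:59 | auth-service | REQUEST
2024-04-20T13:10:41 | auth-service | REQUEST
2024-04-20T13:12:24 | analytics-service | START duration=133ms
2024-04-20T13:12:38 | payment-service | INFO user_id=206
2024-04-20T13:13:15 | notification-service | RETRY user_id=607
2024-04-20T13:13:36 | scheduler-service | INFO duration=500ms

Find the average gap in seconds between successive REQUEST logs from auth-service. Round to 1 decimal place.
128.2

To calculate average interval:

1. Find all REQUEST events for auth-service in order
2. Calculate time gaps between consecutive events
3. Compute mean of gaps: 641 / 5 = 128.2 seconds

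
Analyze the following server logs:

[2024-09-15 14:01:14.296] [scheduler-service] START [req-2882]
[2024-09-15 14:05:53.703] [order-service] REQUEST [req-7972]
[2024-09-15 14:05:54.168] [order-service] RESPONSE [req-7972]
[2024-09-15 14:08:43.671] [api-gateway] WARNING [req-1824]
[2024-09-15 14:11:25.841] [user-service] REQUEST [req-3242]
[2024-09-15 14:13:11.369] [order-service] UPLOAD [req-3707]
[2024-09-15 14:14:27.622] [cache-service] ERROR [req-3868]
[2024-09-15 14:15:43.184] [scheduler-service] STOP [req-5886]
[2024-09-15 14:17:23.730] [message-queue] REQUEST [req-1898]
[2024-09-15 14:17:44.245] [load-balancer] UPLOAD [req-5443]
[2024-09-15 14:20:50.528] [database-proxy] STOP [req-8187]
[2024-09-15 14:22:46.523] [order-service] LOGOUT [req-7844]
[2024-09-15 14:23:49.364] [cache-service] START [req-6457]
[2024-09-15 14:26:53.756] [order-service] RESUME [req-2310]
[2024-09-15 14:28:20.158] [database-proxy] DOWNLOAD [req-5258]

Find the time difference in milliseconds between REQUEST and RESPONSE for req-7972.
465

To calculate latency:

1. Find REQUEST with id req-7972: 2024-09-15 14:05:53.703
2. Find RESPONSE with id req-7972: 2024-09-15 14:05:54.168
3. Latency: 2024-09-15 14:05:54.168 - 2024-09-15 14:05:53.703 = 465ms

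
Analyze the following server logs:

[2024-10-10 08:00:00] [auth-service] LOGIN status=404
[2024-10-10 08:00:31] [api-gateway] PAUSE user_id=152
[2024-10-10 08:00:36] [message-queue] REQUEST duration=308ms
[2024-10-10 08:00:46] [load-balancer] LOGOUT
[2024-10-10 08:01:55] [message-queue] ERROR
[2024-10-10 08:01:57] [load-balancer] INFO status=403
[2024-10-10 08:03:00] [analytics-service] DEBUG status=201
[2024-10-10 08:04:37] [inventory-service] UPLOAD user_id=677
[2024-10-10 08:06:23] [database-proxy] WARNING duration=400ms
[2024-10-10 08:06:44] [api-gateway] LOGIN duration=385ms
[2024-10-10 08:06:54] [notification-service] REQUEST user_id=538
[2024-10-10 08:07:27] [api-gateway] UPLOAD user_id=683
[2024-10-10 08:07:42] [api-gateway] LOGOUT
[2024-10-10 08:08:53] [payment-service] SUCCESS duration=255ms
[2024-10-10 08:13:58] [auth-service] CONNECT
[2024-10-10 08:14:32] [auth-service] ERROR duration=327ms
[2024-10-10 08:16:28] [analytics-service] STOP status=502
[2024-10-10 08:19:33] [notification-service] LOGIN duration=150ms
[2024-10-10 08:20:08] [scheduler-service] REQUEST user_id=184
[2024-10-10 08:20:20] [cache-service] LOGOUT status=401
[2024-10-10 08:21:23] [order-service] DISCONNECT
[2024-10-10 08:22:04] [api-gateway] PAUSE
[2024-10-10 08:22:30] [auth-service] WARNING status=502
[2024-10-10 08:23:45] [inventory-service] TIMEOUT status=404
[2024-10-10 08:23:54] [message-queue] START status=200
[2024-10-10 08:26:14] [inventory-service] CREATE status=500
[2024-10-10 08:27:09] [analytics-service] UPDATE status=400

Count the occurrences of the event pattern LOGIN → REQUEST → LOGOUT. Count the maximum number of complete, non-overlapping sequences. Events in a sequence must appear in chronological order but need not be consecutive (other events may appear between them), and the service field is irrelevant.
3

To count sequences:

1. Look for pattern: LOGIN → REQUEST → LOGOUT
2. Greedily scan the log in chronological order, matching each sequence element in turn (ignoring service)
3. Each time the full pattern completes, increment the count and restart matching from the next event
4. Complete non-overlapping sequences found: 3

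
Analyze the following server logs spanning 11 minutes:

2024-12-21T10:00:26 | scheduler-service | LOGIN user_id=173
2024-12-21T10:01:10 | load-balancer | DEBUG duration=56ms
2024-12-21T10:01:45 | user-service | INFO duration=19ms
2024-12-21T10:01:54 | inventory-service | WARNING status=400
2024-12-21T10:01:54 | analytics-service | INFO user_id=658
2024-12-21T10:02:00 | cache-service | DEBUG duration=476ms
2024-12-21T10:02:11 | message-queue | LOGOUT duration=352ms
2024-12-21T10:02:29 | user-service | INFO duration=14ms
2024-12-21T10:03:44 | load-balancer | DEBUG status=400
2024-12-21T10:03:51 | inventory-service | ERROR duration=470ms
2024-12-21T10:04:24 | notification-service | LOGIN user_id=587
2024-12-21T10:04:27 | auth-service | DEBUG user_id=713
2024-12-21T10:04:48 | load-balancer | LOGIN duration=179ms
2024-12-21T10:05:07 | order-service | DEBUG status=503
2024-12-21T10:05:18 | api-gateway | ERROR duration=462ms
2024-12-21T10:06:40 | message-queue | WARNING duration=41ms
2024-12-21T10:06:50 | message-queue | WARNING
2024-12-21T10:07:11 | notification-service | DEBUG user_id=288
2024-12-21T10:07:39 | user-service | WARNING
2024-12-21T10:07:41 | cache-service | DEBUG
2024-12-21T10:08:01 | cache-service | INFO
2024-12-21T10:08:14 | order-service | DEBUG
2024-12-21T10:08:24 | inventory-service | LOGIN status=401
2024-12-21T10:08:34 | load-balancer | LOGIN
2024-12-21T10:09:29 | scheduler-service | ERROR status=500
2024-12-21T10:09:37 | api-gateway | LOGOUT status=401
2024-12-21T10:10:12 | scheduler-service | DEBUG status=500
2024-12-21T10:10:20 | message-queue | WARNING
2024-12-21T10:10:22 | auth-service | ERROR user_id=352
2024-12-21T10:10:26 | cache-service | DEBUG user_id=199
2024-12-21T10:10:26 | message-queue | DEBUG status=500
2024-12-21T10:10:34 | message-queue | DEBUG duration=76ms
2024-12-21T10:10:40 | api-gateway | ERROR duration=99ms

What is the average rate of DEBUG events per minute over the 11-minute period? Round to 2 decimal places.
1.09

To calculate the rate:

1. Count total DEBUG events: 12
2. Total time period: 11 minutes
3. Rate = 12 / 11 = 1.09 events per minute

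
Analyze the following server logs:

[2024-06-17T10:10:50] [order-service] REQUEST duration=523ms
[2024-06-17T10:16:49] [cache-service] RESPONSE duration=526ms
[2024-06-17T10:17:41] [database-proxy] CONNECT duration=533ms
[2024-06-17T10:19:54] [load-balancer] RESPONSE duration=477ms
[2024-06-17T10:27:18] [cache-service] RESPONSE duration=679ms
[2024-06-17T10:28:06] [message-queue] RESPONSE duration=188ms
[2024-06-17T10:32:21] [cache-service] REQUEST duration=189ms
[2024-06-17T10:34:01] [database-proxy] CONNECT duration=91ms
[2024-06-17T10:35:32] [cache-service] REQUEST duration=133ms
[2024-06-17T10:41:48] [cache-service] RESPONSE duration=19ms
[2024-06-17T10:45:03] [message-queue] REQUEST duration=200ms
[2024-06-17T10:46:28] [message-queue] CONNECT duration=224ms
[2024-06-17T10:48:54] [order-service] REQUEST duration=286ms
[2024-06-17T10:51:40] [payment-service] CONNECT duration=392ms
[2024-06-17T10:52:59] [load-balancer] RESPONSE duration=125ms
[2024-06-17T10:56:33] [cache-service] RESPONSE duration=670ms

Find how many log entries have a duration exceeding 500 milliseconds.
5

To count timeouts:

1. Threshold: 500ms
2. Extract duration from each log entry
3. Count entries where duration > 500
4. Timeout count: 5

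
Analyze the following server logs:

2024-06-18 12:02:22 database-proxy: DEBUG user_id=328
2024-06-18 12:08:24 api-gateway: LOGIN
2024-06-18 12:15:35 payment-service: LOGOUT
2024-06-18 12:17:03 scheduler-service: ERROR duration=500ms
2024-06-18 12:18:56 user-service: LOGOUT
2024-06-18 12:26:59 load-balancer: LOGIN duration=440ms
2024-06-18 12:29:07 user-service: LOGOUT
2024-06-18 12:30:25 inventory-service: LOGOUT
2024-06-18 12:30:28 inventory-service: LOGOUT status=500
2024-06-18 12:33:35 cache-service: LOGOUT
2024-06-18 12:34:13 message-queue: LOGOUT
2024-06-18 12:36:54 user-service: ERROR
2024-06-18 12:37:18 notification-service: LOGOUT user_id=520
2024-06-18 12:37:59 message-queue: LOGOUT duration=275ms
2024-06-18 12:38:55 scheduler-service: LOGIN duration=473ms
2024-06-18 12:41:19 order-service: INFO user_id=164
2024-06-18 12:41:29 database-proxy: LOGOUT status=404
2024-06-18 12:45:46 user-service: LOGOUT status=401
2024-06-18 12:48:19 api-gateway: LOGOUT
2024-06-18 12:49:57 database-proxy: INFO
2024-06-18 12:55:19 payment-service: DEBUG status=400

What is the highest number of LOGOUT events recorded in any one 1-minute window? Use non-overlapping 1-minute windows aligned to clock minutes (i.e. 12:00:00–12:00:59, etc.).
2

To find the burst window:

1. Divide the log period into non-overlapping 1-minute windows starting at 12:00
2. Count LOGOUT events in each window
3. Find the window with maximum count
4. Maximum events in a window: 2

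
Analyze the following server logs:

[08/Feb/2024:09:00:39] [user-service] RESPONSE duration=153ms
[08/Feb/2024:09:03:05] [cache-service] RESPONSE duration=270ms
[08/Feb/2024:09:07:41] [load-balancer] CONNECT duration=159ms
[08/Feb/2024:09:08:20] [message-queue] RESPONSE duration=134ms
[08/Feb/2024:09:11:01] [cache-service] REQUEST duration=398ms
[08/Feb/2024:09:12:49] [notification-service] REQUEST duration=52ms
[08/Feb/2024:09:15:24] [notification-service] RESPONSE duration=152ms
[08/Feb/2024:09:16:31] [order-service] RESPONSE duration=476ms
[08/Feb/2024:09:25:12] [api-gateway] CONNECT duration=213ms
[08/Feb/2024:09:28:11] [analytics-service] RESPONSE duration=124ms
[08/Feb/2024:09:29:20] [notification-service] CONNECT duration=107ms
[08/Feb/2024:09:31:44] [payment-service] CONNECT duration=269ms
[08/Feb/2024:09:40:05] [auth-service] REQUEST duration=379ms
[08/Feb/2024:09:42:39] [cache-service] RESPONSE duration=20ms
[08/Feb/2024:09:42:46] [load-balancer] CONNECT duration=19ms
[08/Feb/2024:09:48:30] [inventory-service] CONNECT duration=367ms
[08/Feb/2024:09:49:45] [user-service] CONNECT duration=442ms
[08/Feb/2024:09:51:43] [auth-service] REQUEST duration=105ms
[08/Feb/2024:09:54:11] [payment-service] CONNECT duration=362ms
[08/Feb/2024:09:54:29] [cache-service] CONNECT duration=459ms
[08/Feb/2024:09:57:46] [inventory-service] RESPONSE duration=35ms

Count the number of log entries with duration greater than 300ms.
7

To count timeouts:

1. Threshold: 300ms
2. Extract duration from each log entry
3. Count entries where duration > 300
4. Timeout count: 7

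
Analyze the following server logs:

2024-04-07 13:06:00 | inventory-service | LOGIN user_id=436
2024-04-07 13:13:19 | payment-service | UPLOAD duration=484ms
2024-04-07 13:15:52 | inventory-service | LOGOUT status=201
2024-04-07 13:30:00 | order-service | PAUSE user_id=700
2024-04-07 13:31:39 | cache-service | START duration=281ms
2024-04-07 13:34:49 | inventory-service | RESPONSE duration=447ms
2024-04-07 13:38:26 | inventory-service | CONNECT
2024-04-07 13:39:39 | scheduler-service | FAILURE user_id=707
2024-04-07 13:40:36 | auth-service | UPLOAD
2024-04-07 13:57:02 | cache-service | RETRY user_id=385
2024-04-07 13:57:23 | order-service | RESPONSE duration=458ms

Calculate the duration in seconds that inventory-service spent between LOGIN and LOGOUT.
592

To calculate state duration:

1. Find LOGIN event for inventory-service: 2024-04-07 13:06:00
2. Find LOGOUT event for inventory-service: 2024-04-07 13:15:52
3. Calculate duration: 2024-04-07 13:15:52 - 2024-04-07 13:06:00 = 592 seconds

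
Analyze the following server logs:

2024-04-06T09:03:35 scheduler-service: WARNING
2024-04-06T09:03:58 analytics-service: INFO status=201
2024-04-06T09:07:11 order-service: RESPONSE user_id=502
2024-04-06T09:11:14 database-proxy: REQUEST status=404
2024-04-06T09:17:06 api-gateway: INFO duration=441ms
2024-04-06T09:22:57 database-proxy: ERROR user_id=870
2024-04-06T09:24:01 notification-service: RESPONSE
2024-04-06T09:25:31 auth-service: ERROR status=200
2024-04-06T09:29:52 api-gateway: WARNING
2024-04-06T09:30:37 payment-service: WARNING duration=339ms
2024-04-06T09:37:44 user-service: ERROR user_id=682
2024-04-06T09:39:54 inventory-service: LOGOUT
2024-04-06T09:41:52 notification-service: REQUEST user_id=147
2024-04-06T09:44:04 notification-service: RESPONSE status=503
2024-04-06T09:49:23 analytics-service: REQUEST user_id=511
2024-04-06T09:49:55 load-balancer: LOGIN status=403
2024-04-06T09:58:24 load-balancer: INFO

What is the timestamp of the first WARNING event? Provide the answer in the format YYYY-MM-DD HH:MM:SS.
2024-04-06 09:03:35

To find the first event:

1. Filter for all WARNING events
2. Sort by timestamp
3. Select the first one
4. Timestamp: 2024-04-06 09:03:35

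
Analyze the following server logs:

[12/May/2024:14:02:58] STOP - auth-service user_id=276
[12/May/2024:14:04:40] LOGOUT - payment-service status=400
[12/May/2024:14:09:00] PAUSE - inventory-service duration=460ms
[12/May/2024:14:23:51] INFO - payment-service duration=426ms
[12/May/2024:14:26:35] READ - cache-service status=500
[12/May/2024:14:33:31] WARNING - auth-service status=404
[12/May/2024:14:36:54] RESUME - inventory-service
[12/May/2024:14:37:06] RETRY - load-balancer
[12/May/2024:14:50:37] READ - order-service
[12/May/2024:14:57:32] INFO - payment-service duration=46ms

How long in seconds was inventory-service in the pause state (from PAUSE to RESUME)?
1674

To calculate state duration:

1. Find PAUSE event for inventory-service: 12/May/2024:14:09:00
2. Find RESUME event for inventory-service: 12/May/2024:14:36:54
3. Calculate duration: 12/May/2024:14:36:54 - 12/May/2024:14:09:00 = 1674 seconds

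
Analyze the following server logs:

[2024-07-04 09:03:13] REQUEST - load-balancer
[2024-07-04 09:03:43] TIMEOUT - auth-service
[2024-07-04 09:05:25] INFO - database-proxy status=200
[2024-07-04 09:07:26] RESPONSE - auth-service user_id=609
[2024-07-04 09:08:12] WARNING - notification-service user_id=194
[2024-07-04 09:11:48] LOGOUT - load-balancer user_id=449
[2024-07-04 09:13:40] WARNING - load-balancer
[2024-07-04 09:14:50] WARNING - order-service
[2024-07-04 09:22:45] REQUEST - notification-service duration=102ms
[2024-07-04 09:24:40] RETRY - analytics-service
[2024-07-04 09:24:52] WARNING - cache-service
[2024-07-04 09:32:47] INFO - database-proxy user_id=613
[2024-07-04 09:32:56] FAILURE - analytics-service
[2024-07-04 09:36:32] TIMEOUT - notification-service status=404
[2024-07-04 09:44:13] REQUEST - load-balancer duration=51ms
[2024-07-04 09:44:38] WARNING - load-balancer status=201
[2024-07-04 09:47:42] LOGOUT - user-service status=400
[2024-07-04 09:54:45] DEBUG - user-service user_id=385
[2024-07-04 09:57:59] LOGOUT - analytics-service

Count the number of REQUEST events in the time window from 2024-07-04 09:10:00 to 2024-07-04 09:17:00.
0

To count events in the time window:

1. Window boundaries: 2024-07-04 09:10:00 to 2024-07-04 09:17:00
2. Filter for REQUEST events within this window
3. Count matching events: 0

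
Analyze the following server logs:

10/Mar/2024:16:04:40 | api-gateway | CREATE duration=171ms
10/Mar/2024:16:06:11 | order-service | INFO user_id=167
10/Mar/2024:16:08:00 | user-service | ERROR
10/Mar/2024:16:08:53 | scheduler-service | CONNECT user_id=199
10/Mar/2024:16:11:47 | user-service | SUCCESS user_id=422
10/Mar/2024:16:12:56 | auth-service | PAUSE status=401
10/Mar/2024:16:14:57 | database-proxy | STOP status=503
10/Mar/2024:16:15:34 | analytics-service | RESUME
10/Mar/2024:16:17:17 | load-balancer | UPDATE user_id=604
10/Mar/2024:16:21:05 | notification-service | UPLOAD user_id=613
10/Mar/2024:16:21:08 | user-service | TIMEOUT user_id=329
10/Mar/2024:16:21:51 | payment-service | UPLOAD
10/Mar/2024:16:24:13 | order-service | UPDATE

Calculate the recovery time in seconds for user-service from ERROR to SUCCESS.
227

To calculate recovery time:

1. Find ERROR event for user-service: 10/Mar/2024:16:08:00
2. Find next SUCCESS event for user-service: 10/Mar/2024:16:11:47
3. Recovery time: 10/Mar/2024:16:11:47 - 10/Mar/2024:16:08:00 = 227 seconds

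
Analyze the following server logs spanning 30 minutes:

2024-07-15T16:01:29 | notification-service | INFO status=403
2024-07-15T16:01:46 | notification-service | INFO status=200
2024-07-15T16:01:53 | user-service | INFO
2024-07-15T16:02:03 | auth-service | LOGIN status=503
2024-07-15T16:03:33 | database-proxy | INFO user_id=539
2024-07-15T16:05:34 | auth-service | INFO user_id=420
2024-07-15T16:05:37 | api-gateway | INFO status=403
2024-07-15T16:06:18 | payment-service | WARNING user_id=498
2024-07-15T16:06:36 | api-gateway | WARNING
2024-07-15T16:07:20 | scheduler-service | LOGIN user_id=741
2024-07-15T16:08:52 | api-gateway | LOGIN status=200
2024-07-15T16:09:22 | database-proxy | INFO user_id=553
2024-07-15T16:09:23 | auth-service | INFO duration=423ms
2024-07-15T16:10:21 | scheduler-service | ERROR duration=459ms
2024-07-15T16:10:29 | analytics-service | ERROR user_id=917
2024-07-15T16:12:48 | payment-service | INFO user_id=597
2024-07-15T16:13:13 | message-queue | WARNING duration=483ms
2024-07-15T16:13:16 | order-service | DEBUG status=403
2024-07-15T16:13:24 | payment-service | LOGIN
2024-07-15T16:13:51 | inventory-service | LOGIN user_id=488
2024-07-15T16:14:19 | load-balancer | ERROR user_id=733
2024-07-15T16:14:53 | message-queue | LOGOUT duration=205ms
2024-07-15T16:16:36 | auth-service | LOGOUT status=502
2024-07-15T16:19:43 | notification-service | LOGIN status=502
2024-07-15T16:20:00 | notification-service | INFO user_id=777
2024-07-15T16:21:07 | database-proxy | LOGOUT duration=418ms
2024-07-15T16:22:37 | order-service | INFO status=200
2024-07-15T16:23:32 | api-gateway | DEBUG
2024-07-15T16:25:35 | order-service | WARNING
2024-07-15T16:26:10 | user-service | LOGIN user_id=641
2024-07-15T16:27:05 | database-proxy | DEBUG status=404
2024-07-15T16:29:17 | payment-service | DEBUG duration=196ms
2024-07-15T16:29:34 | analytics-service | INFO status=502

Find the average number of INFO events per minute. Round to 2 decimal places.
0.4

To calculate the rate:

1. Count total INFO events: 12
2. Total time period: 30 minutes
3. Rate = 12 / 30 = 0.4 events per minute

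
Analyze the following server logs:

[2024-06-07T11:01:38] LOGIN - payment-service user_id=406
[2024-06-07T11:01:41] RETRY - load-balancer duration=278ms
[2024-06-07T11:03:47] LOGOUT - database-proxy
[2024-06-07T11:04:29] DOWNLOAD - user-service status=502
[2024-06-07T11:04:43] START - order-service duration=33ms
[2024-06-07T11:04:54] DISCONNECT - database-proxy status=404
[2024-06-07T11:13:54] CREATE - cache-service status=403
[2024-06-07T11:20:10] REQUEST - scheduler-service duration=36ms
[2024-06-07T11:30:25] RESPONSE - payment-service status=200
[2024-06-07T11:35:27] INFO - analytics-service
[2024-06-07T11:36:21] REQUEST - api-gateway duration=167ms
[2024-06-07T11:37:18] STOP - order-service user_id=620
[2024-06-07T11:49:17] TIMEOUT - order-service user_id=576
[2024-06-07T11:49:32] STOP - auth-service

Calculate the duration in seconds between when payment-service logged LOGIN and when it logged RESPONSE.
1727

To find the time between events:

1. Locate the first LOGIN event for payment-service: 2024-06-07T11:01:38
2. Locate the first RESPONSE event for payment-service: 2024-06-07T11:30:25
3. Calculate the difference: 2024-06-07T11:30:25 - 2024-06-07T11:01:38 = 1727 seconds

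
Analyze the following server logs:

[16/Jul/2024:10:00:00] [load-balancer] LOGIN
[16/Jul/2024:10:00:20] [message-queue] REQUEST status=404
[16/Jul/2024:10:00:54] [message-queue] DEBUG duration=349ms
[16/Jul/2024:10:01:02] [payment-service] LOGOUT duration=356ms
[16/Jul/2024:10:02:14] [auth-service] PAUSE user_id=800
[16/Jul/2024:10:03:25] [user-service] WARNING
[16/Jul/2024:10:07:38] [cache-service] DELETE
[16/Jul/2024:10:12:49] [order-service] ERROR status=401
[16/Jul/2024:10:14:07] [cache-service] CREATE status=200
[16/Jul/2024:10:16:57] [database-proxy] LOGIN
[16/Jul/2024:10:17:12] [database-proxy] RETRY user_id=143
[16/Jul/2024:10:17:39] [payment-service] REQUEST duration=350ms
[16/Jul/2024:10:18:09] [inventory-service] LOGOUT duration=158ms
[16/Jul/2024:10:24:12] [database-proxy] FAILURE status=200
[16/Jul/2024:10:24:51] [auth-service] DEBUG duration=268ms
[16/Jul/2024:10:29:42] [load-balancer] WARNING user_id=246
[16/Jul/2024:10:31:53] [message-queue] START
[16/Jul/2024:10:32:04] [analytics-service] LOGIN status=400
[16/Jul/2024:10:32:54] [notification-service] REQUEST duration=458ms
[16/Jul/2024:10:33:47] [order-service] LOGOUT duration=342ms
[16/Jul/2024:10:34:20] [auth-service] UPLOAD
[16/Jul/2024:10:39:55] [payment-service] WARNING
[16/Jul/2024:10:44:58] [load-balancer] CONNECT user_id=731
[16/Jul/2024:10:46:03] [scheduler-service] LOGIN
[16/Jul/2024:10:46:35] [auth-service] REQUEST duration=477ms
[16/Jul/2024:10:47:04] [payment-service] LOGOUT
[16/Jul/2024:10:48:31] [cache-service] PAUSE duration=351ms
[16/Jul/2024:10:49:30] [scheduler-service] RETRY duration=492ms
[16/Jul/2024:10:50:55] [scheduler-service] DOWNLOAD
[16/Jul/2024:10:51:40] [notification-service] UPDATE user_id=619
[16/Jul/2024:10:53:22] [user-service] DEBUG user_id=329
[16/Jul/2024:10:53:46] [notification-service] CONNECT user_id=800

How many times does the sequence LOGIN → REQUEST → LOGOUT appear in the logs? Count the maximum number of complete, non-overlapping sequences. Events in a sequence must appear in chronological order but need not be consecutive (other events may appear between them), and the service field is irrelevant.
4

To count sequences:

1. Look for pattern: LOGIN → REQUEST → LOGOUT
2. Greedily scan the log in chronological order, matching each sequence element in turn (ignoring service)
3. Each time the full pattern completes, increment the count and restart matching from the next event
4. Complete non-overlapping sequences found: 4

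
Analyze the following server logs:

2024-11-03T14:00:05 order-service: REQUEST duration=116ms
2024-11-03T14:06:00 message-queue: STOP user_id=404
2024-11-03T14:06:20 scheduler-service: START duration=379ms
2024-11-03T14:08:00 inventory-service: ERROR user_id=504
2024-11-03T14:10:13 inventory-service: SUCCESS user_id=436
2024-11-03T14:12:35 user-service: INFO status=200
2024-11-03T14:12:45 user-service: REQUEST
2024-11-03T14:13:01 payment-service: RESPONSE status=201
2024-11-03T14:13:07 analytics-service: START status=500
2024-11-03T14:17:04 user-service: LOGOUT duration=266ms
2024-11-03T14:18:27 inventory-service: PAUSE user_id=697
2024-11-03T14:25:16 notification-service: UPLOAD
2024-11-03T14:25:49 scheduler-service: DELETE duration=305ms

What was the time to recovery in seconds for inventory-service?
133

To calculate recovery time:

1. Find ERROR event for inventory-service: 2024-11-03T14:08:00
2. Find next SUCCESS event for inventory-service: 2024-11-03T14:10:13
3. Recovery time: 2024-11-03T14:10:13 - 2024-11-03T14:08:00 = 133 seconds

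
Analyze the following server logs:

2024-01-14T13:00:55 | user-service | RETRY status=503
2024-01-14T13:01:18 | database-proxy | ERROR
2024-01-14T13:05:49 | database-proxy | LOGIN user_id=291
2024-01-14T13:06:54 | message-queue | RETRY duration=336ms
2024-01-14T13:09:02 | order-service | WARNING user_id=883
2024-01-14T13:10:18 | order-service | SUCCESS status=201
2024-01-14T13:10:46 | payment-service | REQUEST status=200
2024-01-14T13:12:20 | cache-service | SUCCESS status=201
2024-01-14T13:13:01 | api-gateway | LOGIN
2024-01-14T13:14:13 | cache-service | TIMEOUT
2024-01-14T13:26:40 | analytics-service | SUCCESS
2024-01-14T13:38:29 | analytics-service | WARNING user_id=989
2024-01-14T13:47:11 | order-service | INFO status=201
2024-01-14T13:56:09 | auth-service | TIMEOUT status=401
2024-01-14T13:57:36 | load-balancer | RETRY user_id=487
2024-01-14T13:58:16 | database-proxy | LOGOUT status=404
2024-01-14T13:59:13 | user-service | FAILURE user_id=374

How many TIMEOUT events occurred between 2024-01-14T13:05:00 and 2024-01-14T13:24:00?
1

To count events in the time window:

1. Window boundaries: 2024-01-14T13:05:00 to 2024-01-14T13:24:00
2. Filter for TIMEOUT events within this window
3. Count matching events: 1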